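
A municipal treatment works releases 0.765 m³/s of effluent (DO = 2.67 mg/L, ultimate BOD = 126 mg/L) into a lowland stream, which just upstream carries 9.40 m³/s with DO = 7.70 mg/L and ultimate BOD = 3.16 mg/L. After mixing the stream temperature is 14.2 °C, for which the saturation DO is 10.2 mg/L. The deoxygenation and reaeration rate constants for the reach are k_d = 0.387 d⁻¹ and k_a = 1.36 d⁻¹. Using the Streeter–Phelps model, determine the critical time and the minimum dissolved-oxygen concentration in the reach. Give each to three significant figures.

t_c ≈ 0.392 d; minimum DO ≈ 7.17 mg/L

Mixed DO = (9.40×7.70 + 0.765×2.67)/(9.40+0.765) = 74.42/10.17 = 7.321 mg/L.
Mixed L₀ = (9.40×3.16 + 0.765×126)/(10.17) = 126.1/10.17 = 12.40 mg/L.
Initial deficit D₀ = C_s − DO₀ = 10.2 − 7.321 = 2.879 mg/L.
t_c = (1/0.9730) ln[(1.36/0.387)(1 − 2.879×0.9730/(0.387×12.40))] = 1.028 × ln(1.464) = 0.3917 d.
D_c = (0.387/1.36) × 12.40 × e^(−0.387×0.3917) = 0.2846 × 12.40 × 0.8593 = 3.033 mg/L.
Minimum DO = 10.2 − 3.033 = 7.167 mg/L.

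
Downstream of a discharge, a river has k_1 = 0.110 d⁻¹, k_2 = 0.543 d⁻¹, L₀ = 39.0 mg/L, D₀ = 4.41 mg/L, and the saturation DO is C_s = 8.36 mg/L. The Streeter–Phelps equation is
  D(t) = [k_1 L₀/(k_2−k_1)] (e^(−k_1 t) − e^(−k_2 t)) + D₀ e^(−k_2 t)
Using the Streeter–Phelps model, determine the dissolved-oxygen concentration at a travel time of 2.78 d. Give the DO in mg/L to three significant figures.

k_1 L₀/(k_2−k_1) = 0.110×39.0/(0.543−0.110) = 4.290/0.4330 = 9.908 mg/L.
e^(−k_1 t) = e^(−0.110×2.780) = 0.7365; e^(−k_2 t) = e^(−0.543×2.780) = 0.2210.
D = 9.908 × (0.7365 − 0.2210) + 4.41 × 0.2210 = 5.108 + 0.9747 = 6.082 mg/L.
DO = C_s − D = 8.36 − 6.082 = 2.278 mg/L.

DO ≈ 2.28 mg/L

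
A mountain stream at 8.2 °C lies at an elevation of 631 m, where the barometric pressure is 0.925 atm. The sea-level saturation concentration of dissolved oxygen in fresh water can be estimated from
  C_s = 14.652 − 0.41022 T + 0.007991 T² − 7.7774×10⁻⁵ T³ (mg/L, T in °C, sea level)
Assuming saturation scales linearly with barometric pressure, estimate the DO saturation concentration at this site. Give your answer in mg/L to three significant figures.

At sea level: C_s = 14.652 − 0.41022×8.2 + 0.007991×8.2² − 7.7774×10⁻⁵×8.2³ = 11.78 mg/L.
Pressure correction: C_s' = 11.78 × 0.925 = 10.90 mg/L.

C_s ≈ 10.9 mg/L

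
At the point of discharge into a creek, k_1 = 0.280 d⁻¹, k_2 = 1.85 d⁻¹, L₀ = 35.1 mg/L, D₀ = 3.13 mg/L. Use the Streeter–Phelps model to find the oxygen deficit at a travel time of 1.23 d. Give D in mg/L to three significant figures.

k_1 L₀/(k_2−k_1) = 0.280×35.1/(1.85−0.280) = 9.828/1.570 = 6.260 mg/L.
e^(−k_1 t) = e^(−0.280×1.230) = 0.7086; e^(−k_2 t) = e^(−1.85×1.230) = 0.1027.
D = 6.260 × (0.7086 − 0.1027) + 3.13 × 0.1027 = 3.793 + 0.3216 = 4.114 mg/L.

D ≈ 4.11 mg/L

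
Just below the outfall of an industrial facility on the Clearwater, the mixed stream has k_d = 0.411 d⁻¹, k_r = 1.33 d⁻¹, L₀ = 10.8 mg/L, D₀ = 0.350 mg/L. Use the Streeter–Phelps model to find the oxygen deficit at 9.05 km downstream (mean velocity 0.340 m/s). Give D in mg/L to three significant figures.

D ≈ 1.28 mg/L

Travel time t = x/v = 9.05 km / (0.340 m/s) = 9050 m / 0.340 m/s = 26620 s = 0.3081 d.
k_d L₀/(k_r−k_d) = 0.411×10.8/(1.33−0.411) = 4.439/0.9190 = 4.830 mg/L.
e^(−k_d t) = e^(−0.411×0.3081) = 0.8811; e^(−k_r t) = e^(−1.33×0.3081) = 0.6638.
D = 4.830 × (0.8811 − 0.6638) + 0.350 × 0.6638 = 1.049 + 0.2323 = 1.282 mg/L.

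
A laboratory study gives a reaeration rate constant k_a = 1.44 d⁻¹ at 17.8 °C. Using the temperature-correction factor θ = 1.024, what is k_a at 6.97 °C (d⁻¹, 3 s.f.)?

k_a ≈ 1.11 d⁻¹

k_a(T₂) = k_a(T₁) · θ^(T₂−T₁) = 1.44 × 1.024^(6.97−17.8)
= 1.44 × 1.024^-10.8 = 1.44 × 0.7735 = 1.114 d⁻¹.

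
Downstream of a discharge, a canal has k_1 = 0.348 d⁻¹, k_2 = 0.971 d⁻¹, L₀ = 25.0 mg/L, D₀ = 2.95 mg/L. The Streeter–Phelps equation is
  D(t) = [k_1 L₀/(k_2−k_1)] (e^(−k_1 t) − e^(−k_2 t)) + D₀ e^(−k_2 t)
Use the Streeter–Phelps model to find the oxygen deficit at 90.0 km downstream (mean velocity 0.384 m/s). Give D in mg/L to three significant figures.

D ≈ 4.64 mg/L

Travel time t = x/v = 90.0 km / (0.384 m/s) = 90000 m / 0.384 m/s = 234400 s = 2.713 d.
k_1 L₀/(k_2−k_1) = 0.348×25.0/(0.971−0.348) = 8.700/0.6230 = 13.96 mg/L.
e^(−k_1 t) = e^(−0.348×2.713) = 0.3891; e^(−k_2 t) = e^(−0.971×2.713) = 0.07179.
D = 13.96 × (0.3891 − 0.07179) + 2.95 × 0.07179 = 4.431 + 0.2118 = 4.642 mg/L.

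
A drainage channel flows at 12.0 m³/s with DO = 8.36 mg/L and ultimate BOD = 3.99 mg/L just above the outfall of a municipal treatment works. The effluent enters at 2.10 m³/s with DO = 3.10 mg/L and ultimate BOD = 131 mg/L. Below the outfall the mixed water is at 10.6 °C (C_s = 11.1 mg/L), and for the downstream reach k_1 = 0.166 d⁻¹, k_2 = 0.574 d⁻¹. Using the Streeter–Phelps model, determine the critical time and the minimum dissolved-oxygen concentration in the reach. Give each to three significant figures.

Mixed DO = (12.0×8.36 + 2.10×3.10)/(12.0+2.10) = 106.8/14.10 = 7.577 mg/L.
Mixed L₀ = (12.0×3.99 + 2.10×131)/(14.10) = 323.0/14.10 = 22.91 mg/L.
Initial deficit D₀ = C_s − DO₀ = 11.1 − 7.577 = 3.523 mg/L.
t_c = (1/0.4080) ln[(0.574/0.166)(1 − 3.523×0.4080/(0.166×22.91))] = 2.451 × ln(2.151) = 1.877 d.
D_c = (0.166/0.574) × 22.91 × e^(−0.166×1.877) = 0.2892 × 22.91 × 0.7323 = 4.851 mg/L.
Minimum DO = 11.1 − 4.851 = 6.249 mg/L.

t_c ≈ 1.88 d; minimum DO ≈ 6.25 mg/L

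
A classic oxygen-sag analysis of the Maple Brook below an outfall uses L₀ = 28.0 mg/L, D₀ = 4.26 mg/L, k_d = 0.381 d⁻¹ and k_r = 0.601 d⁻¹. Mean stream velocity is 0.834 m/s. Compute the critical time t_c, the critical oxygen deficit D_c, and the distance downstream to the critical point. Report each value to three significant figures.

t_c = [1/(k_r−k_d)] ln[(k_r/k_d)(1 − D₀(k_r−k_d)/(k_d L₀))]
= [1/(0.601−0.381)] ln[(0.601/0.381)(1 − 4.26×0.2200/(0.381×28.0))]
= (1/0.2200) ln[1.577 × 0.9121] = 4.545 × ln(1.439) = 4.545 × 0.3638 = 1.654 d.
L(t_c) = L₀ e^(−k_d t_c) = 28.0 × 0.5325 = 14.91 mg/L, and at the critical point k_r D_c = k_d L, so D_c = (0.381/0.601) × 14.91 = 9.453 mg/L.
x_c = v t_c = 0.834 m/s × 1.654 d × 86400 s/d = 119200 m ≈ 119 km.

t_c ≈ 1.65 d; D_c ≈ 9.45 mg/L; x_c ≈ 119 km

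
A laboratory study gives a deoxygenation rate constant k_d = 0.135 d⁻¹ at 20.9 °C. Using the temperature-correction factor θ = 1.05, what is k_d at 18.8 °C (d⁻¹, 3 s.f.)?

k_d(T₂) = k_d(T₁) · θ^(T₂−T₁) = 0.135 × 1.05^(18.8−20.9)
= 0.135 × 1.05^-2.10 = 0.135 × 0.9026 = 0.1219 d⁻¹.

k_d ≈ 0.122 d⁻¹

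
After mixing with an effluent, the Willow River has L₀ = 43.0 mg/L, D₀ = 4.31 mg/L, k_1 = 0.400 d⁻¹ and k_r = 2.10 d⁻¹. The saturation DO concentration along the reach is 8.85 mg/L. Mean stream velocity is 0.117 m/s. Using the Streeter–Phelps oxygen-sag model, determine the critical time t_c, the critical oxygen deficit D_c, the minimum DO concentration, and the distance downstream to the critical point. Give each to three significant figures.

With k_r/k_1 = 5.250 and 1 − D₀(k_r−k_1)/(k_1 L₀) = 0.5740,
t_c = ln(5.250 × 0.5740) / (2.10 − 0.400) = ln(3.014) / 1.700 = 1.103/1.700 = 0.6489 d.
D_c = (k_1/k_r) L₀ e^(−k_1 t_c) = (0.400/2.10) × 43.0 × e^(−0.400×0.6489) = 0.1905 × 43.0 × 0.7714 = 6.318 mg/L.
Minimum DO = C_s − D_c = 8.85 − 6.318 = 2.532 mg/L.
x_c = v t_c = 0.117 m/s × 0.6489 d × 86400 s/d = 6560 m ≈ 6.56 km.

t_c ≈ 0.649 d; D_c ≈ 6.32 mg/L; min DO ≈ 2.53 mg/L; x_c ≈ 6.56 km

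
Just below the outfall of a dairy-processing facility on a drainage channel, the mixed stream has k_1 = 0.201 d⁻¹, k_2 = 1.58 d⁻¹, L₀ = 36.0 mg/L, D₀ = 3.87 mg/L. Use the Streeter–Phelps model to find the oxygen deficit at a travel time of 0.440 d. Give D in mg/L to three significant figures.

D ≈ 4.12 mg/L

k_1 L₀/(k_2−k_1) = 0.201×36.0/(1.58−0.201) = 7.236/1.379 = 5.247 mg/L.
e^(−k_1 t) = e^(−0.201×0.4400) = 0.9154; e^(−k_2 t) = e^(−1.58×0.4400) = 0.4990.
D = 5.247 × (0.9154 − 0.4990) + 3.87 × 0.4990 = 2.185 + 1.931 = 4.116 mg/L.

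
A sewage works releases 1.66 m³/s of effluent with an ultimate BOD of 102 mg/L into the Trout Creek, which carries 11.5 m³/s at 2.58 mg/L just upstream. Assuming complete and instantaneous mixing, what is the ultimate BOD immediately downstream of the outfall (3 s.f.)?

15.1 mg/L

Flow-weighted mixing: C = (Q_r C_r + Q_w C_w)/(Q_r + Q_w)
= (11.5×2.58 + 1.66×102)/(11.5 + 1.66) = 199.0/13.16 = 15.12 mg/L.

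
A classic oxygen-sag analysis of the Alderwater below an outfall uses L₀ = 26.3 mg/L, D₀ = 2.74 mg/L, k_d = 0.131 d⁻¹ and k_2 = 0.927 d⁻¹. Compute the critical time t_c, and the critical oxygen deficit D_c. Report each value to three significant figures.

t_c ≈ 1.20 d; D_c ≈ 3.18 mg/L

At the critical point dD/dt = 0, so k_d L₀ e^(−k_d t) = k_2 D. Substituting D(t) from the Streeter–Phelps equation and solving for t gives
t_c = ln[(k_2/k_d)(1 − D₀(k_2−k_d)/(k_d L₀))] / (k_2−k_d).
Here k_2−k_d = 0.7960 d⁻¹ and 1 − D₀(k_2−k_d)/(k_d L₀) = 1 − 2.74×0.7960/(0.131×26.3) = 0.3670, so
t_c = ln(7.076 × 0.3670) / 0.7960 = 0.9542 / 0.7960 = 1.199 d.
D_c = (k_d/k_2) L₀ e^(−k_d t_c) = (0.131/0.927) × 26.3 × e^(−0.131×1.199) = 0.1413 × 26.3 × 0.8547 = 3.176 mg/L.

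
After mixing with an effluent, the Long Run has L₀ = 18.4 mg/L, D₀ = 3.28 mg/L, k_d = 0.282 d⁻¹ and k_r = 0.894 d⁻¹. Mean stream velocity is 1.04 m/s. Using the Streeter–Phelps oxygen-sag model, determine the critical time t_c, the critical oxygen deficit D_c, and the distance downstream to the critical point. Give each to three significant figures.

At the critical point dD/dt = 0, so k_d L₀ e^(−k_d t) = k_r D. Substituting D(t) from the Streeter–Phelps equation and solving for t gives
t_c = ln[(k_r/k_d)(1 − D₀(k_r−k_d)/(k_d L₀))] / (k_r−k_d).
Here k_r−k_d = 0.6120 d⁻¹ and 1 − D₀(k_r−k_d)/(k_d L₀) = 1 − 3.28×0.6120/(0.282×18.4) = 0.6131, so
t_c = ln(3.170 × 0.6131) / 0.6120 = 0.6646 / 0.6120 = 1.086 d.
D_c = (k_d/k_r) L₀ e^(−k_d t_c) = (0.282/0.894) × 18.4 × e^(−0.282×1.086) = 0.3154 × 18.4 × 0.7362 = 4.273 mg/L.
x_c = v t_c = 1.04 m/s × 1.086 d × 86400 s/d = 97580 m ≈ 97.6 km.

t_c ≈ 1.09 d; D_c ≈ 4.27 mg/L; x_c ≈ 97.6 km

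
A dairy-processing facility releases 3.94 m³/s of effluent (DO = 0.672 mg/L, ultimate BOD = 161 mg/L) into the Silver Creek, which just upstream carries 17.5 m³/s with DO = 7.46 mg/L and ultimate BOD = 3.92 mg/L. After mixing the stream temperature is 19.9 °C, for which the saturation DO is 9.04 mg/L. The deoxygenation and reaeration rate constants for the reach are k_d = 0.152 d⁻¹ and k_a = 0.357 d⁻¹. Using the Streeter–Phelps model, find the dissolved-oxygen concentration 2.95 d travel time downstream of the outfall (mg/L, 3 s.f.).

DO ≈ 1.01 mg/L

Mixed DO = (17.5×7.46 + 3.94×0.672)/(17.5+3.94) = 133.2/21.44 = 6.213 mg/L.
Mixed L₀ = (17.5×3.92 + 3.94×161)/(21.44) = 702.9/21.44 = 32.79 mg/L.
Initial deficit D₀ = C_s − DO₀ = 9.04 − 6.213 = 2.827 mg/L.
D(2.95) = [0.152×32.79/(0.357−0.152)](e^(−0.152×2.95) − e^(−0.357×2.95)) + 2.827 e^(−0.357×2.95)
= 24.31 × (0.6386 − 0.3488) + 2.827 × 0.3488 = 8.032 mg/L.
DO = 9.04 − 8.032 = 1.008 mg/L.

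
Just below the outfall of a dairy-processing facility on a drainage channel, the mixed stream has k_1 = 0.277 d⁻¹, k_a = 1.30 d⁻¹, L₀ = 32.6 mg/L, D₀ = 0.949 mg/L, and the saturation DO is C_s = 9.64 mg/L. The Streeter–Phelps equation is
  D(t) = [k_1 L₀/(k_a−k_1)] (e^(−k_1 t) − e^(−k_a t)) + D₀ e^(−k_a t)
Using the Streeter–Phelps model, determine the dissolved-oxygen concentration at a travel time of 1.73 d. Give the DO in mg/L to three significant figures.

k_1 L₀/(k_a−k_1) = 0.277×32.6/(1.30−0.277) = 9.030/1.023 = 8.827 mg/L.
e^(−k_1 t) = e^(−0.277×1.730) = 0.6193; e^(−k_a t) = e^(−1.30×1.730) = 0.1055.
D = 8.827 × (0.6193 − 0.1055) + 0.949 × 0.1055 = 4.535 + 0.1001 = 4.635 mg/L.
DO = C_s − D = 9.64 − 4.635 = 5.005 mg/L.

DO ≈ 5.00 mg/L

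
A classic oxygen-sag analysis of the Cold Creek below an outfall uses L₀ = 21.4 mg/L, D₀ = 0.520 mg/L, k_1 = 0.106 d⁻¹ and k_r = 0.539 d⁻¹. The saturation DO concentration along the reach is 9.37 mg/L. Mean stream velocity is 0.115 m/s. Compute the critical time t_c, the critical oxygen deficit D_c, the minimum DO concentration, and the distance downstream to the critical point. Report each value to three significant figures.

t_c ≈ 3.51 d; D_c ≈ 2.90 mg/L; min DO ≈ 6.47 mg/L; x_c ≈ 34.9 km

t_c = [1/(k_r−k_1)] ln[(k_r/k_1)(1 − D₀(k_r−k_1)/(k_1 L₀))]
= [1/(0.539−0.106)] ln[(0.539/0.106)(1 − 0.520×0.4330/(0.106×21.4))]
= (1/0.4330) ln[5.085 × 0.9007] = 2.309 × ln(4.580) = 2.309 × 1.522 = 3.514 d.
L(t_c) = L₀ e^(−k_1 t_c) = 21.4 × 0.6890 = 14.74 mg/L, and at the critical point k_r D_c = k_1 L, so D_c = (0.106/0.539) × 14.74 = 2.900 mg/L.
Minimum DO = C_s − D_c = 9.37 − 2.900 = 6.470 mg/L.
x_c = v t_c = 0.115 m/s × 3.514 d × 86400 s/d = 34920 m ≈ 34.9 km.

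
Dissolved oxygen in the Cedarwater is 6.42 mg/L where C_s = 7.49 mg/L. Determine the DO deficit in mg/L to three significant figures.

D = C_s − C = 7.49 − 6.42 = 1.07 mg/L.

D ≈ 1.07 mg/L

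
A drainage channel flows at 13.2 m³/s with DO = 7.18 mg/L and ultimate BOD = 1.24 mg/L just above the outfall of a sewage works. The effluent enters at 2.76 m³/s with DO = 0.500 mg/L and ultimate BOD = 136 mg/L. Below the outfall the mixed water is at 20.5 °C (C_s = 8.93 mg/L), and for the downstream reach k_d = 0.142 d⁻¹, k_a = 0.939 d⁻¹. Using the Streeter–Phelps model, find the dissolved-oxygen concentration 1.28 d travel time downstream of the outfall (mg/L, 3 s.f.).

DO ≈ 5.73 mg/L

Mixed DO = (13.2×7.18 + 2.76×0.500)/(13.2+2.76) = 96.16/15.96 = 6.025 mg/L.
Mixed L₀ = (13.2×1.24 + 2.76×136)/(15.96) = 391.7/15.96 = 24.54 mg/L.
Initial deficit D₀ = C_s − DO₀ = 8.93 − 6.025 = 2.905 mg/L.
D(1.28) = [0.142×24.54/(0.939−0.142)](e^(−0.142×1.28) − e^(−0.939×1.28)) + 2.905 e^(−0.939×1.28)
= 4.373 × (0.8338 − 0.3006) + 2.905 × 0.3006 = 3.205 mg/L.
DO = 8.93 − 3.205 = 5.725 mg/L.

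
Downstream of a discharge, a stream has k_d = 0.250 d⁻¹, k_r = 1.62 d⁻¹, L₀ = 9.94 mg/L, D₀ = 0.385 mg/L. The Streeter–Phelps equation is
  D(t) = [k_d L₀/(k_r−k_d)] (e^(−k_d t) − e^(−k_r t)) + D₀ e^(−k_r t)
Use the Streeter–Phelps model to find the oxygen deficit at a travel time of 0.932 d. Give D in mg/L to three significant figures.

D ≈ 1.12 mg/L

k_d L₀/(k_r−k_d) = 0.250×9.94/(1.62−0.250) = 2.485/1.370 = 1.814 mg/L.
e^(−k_d t) = e^(−0.250×0.9320) = 0.7922; e^(−k_r t) = e^(−1.62×0.9320) = 0.2209.
D = 1.814 × (0.7922 − 0.2209) + 0.385 × 0.2209 = 1.036 + 0.08506 = 1.121 mg/L.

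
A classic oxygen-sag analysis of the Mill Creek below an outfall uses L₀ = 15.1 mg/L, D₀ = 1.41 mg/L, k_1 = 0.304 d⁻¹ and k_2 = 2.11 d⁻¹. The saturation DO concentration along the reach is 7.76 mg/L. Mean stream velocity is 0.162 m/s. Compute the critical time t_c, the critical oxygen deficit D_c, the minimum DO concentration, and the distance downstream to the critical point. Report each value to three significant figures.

With k_2/k_1 = 6.941 and 1 − D₀(k_2−k_1)/(k_1 L₀) = 0.4453,
t_c = ln(6.941 × 0.4453) / (2.11 − 0.304) = ln(3.090) / 1.806 = 1.128/1.806 = 0.6248 d.
D_c = (k_1/k_2) L₀ e^(−k_1 t_c) = (0.304/2.11) × 15.1 × e^(−0.304×0.6248) = 0.1441 × 15.1 × 0.8270 = 1.799 mg/L.
Minimum DO = C_s − D_c = 7.76 − 1.799 = 5.961 mg/L.
x_c = v t_c = 0.162 m/s × 0.6248 d × 86400 s/d = 8745 m ≈ 8.74 km.

t_c ≈ 0.625 d; D_c ≈ 1.80 mg/L; min DO ≈ 5.96 mg/L; x_c ≈ 8.74 km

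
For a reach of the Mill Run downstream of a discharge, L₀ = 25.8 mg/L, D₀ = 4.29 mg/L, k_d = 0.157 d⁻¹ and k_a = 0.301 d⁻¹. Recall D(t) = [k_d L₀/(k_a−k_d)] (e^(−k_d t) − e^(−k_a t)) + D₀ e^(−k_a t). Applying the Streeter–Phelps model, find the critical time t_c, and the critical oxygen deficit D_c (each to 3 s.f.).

t_c ≈ 3.37 d; D_c ≈ 7.93 mg/L

With k_a/k_d = 1.917 and 1 − D₀(k_a−k_d)/(k_d L₀) = 0.8475,
t_c = ln(1.917 × 0.8475) / (0.301 − 0.157) = ln(1.625) / 0.1440 = 0.4854/0.1440 = 3.371 d.
L(t_c) = L₀ e^(−k_d t_c) = 25.8 × 0.5891 = 15.20 mg/L, and at the critical point k_a D_c = k_d L, so D_c = (0.157/0.301) × 15.20 = 7.927 mg/L.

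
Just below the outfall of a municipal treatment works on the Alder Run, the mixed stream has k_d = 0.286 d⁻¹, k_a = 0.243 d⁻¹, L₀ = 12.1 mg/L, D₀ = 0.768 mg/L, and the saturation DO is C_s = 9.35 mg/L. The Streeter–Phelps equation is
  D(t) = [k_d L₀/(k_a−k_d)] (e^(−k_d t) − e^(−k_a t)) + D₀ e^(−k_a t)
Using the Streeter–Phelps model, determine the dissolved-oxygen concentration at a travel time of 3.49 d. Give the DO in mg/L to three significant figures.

DO ≈ 4.22 mg/L

k_d L₀/(k_a−k_d) = 0.286×12.1/(0.243−0.286) = 3.461/-0.04300 = -80.48 mg/L.
e^(−k_d t) = e^(−0.286×3.490) = 0.3686; e^(−k_a t) = e^(−0.243×3.490) = 0.4282.
D = -80.48 × (0.3686 − 0.4282) + 0.768 × 0.4282 = 4.803 + 0.3289 = 5.132 mg/L.
DO = C_s − D = 9.35 − 5.132 = 4.218 mg/L.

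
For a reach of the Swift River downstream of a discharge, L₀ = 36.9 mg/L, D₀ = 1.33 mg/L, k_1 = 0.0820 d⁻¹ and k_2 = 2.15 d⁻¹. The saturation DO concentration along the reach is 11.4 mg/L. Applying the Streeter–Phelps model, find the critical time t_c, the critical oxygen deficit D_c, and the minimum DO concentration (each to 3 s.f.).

t_c ≈ 0.421 d; D_c ≈ 1.36 mg/L; min DO ≈ 10.0 mg/L

With k_2/k_1 = 26.22 and 1 − D₀(k_2−k_1)/(k_1 L₀) = 0.09100,
t_c = ln(26.22 × 0.09100) / (2.15 − 0.0820) = ln(2.386) / 2.068 = 0.8697/2.068 = 0.4205 d.
D_c = (k_1/k_2) L₀ e^(−k_1 t_c) = (0.0820/2.15) × 36.9 × e^(−0.0820×0.4205) = 0.03814 × 36.9 × 0.9661 = 1.360 mg/L.
Minimum DO = C_s − D_c = 11.4 − 1.360 = 10.04 mg/L.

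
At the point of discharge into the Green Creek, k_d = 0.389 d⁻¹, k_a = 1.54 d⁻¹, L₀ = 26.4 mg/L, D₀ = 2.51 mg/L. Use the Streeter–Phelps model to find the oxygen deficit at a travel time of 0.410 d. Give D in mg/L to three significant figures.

k_d L₀/(k_a−k_d) = 0.389×26.4/(1.54−0.389) = 10.27/1.151 = 8.922 mg/L.
e^(−k_d t) = e^(−0.389×0.4100) = 0.8526; e^(−k_a t) = e^(−1.54×0.4100) = 0.5318.
D = 8.922 × (0.8526 − 0.5318) + 2.51 × 0.5318 = 2.862 + 1.335 = 4.197 mg/L.

D ≈ 4.20 mg/L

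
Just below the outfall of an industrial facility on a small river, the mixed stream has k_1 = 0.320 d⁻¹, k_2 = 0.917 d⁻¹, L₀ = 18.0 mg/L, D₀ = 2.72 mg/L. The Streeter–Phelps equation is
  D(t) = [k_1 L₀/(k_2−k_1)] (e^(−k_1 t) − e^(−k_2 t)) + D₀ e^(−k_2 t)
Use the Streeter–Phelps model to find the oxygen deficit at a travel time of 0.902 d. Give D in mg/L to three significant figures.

k_1 L₀/(k_2−k_1) = 0.320×18.0/(0.917−0.320) = 5.760/0.5970 = 9.648 mg/L.
e^(−k_1 t) = e^(−0.320×0.9020) = 0.7493; e^(−k_2 t) = e^(−0.917×0.9020) = 0.4373.
D = 9.648 × (0.7493 − 0.4373) + 2.72 × 0.4373 = 3.010 + 1.189 = 4.200 mg/L.

D ≈ 4.20 mg/L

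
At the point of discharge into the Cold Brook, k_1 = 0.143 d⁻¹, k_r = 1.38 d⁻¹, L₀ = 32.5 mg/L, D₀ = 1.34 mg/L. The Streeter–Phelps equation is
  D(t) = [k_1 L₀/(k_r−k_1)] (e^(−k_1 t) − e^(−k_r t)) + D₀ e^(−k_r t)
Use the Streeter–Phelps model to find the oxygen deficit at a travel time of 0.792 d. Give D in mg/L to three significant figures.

k_1 L₀/(k_r−k_1) = 0.143×32.5/(1.38−0.143) = 4.647/1.237 = 3.757 mg/L.
e^(−k_1 t) = e^(−0.143×0.7920) = 0.8929; e^(−k_r t) = e^(−1.38×0.7920) = 0.3352.
D = 3.757 × (0.8929 − 0.3352) + 1.34 × 0.3352 = 2.095 + 0.4492 = 2.545 mg/L.

D ≈ 2.54 mg/L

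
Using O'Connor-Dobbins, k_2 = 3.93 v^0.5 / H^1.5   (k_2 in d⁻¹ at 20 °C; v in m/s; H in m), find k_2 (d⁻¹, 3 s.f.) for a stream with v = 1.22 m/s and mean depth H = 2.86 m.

k_2 = 3.93 × 1.22^0.5 / 2.86^1.5 = 3.93 × 1.105 / 4.837 = 0.8975 d⁻¹.

k_2 ≈ 0.897 d⁻¹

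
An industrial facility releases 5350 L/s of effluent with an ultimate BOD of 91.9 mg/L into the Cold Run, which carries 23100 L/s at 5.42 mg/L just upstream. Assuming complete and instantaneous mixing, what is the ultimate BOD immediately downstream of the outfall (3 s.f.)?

21.7 mg/L

Flow-weighted mixing: C = (Q_r C_r + Q_w C_w)/(Q_r + Q_w)
= (23100×5.42 + 5350×91.9)/(23100 + 5350) = 616900/28450 = 21.68 mg/L.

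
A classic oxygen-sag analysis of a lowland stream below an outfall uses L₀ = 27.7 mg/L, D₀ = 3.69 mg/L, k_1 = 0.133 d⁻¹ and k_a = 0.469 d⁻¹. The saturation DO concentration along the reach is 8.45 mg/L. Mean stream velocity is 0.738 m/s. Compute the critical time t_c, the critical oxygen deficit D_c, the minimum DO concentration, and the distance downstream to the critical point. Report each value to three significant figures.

t_c ≈ 2.53 d; D_c ≈ 5.61 mg/L; min DO ≈ 2.84 mg/L; x_c ≈ 161 km

At the critical point dD/dt = 0, so k_1 L₀ e^(−k_1 t) = k_a D. Substituting D(t) from the Streeter–Phelps equation and solving for t gives
t_c = ln[(k_a/k_1)(1 − D₀(k_a−k_1)/(k_1 L₀))] / (k_a−k_1).
Here k_a−k_1 = 0.3360 d⁻¹ and 1 − D₀(k_a−k_1)/(k_1 L₀) = 1 − 3.69×0.3360/(0.133×27.7) = 0.6635, so
t_c = ln(3.526 × 0.6635) / 0.3360 = 0.8500 / 0.3360 = 2.530 d.
D_c = (k_1/k_a) L₀ e^(−k_1 t_c) = (0.133/0.469) × 27.7 × e^(−0.133×2.530) = 0.2836 × 27.7 × 0.7143 = 5.611 mg/L.
Minimum DO = C_s − D_c = 8.45 − 5.611 = 2.839 mg/L.
x_c = v t_c = 0.738 m/s × 2.530 d × 86400 s/d = 161300 m ≈ 161 km.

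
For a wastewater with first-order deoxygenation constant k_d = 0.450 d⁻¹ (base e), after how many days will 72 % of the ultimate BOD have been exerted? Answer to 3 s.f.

t ≈ 2.83 d

y/L₀ = 1 − e^(−k_d t) = 0.72 ⇒ e^(−k_d t) = 0.280
t = −ln(0.280) / 0.450 = 1.273 / 0.450 = 2.829 d.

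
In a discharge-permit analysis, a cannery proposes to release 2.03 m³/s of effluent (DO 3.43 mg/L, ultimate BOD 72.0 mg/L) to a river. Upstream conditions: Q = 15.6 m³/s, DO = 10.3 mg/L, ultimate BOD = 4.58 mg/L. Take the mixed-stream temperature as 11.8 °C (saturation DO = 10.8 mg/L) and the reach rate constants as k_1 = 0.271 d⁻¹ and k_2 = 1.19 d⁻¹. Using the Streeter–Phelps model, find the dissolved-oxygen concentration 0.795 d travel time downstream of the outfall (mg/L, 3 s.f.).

Mixed DO = (15.6×10.3 + 2.03×3.43)/(15.6+2.03) = 167.6/17.63 = 9.509 mg/L.
Mixed L₀ = (15.6×4.58 + 2.03×72.0)/(17.63) = 217.6/17.63 = 12.34 mg/L.
Initial deficit D₀ = C_s − DO₀ = 10.8 − 9.509 = 1.291 mg/L.
D(0.795) = [0.271×12.34/(1.19−0.271)](e^(−0.271×0.795) − e^(−1.19×0.795)) + 1.291 e^(−1.19×0.795)
= 3.640 × (0.8062 − 0.3883) + 1.291 × 0.3883 = 2.022 mg/L.
DO = 10.8 − 2.022 = 8.778 mg/L.

DO ≈ 8.78 mg/L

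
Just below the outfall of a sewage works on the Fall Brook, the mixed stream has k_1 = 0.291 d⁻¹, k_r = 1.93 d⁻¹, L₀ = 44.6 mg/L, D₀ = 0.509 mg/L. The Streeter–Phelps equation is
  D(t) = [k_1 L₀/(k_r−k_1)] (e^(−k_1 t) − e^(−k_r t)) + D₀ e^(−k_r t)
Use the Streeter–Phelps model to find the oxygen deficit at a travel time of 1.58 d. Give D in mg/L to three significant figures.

k_1 L₀/(k_r−k_1) = 0.291×44.6/(1.93−0.291) = 12.98/1.639 = 7.919 mg/L.
e^(−k_1 t) = e^(−0.291×1.580) = 0.6314; e^(−k_r t) = e^(−1.93×1.580) = 0.04739.
D = 7.919 × (0.6314 − 0.04739) + 0.509 × 0.04739 = 4.625 + 0.02412 = 4.649 mg/L.

D ≈ 4.65 mg/L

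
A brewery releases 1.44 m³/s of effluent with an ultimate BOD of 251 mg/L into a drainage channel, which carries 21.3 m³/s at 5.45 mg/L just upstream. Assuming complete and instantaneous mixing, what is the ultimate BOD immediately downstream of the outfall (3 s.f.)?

Flow-weighted mixing: C = (Q_r C_r + Q_w C_w)/(Q_r + Q_w)
= (21.3×5.45 + 1.44×251)/(21.3 + 1.44) = 477.5/22.74 = 21.00 mg/L.

21.0 mg/L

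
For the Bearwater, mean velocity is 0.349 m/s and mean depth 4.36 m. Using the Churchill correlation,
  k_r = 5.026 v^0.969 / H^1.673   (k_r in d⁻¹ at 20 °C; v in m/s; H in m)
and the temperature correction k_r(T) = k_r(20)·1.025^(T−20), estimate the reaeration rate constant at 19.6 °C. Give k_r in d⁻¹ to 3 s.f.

k_r ≈ 0.153 d⁻¹

k_r(20) = 5.026 × 0.349^0.969 / 4.36^1.673 = 5.026 × 0.3606 / 11.75 = 0.1543 d⁻¹.
k_r(19.6) = 0.1543 × 1.025^(19.6−20) = 0.1543 × 0.9902 = 0.1528 d⁻¹.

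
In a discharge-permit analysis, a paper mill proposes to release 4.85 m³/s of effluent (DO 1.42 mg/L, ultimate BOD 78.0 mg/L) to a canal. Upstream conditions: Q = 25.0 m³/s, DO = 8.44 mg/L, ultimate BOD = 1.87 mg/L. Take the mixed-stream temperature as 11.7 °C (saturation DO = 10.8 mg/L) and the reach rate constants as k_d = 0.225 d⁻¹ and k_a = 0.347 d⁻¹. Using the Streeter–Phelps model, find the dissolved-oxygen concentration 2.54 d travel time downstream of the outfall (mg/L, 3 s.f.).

DO ≈ 5.40 mg/L

Mixed DO = (25.0×8.44 + 4.85×1.42)/(25.0+4.85) = 217.9/29.85 = 7.299 mg/L.
Mixed L₀ = (25.0×1.87 + 4.85×78.0)/(29.85) = 425.0/29.85 = 14.24 mg/L.
Initial deficit D₀ = C_s − DO₀ = 10.8 − 7.299 = 3.501 mg/L.
D(2.54) = [0.225×14.24/(0.347−0.225)](e^(−0.225×2.54) − e^(−0.347×2.54)) + 3.501 e^(−0.347×2.54)
= 26.26 × (0.5647 − 0.4142) + 3.501 × 0.4142 = 5.401 mg/L.
DO = 10.8 − 5.401 = 5.399 mg/L.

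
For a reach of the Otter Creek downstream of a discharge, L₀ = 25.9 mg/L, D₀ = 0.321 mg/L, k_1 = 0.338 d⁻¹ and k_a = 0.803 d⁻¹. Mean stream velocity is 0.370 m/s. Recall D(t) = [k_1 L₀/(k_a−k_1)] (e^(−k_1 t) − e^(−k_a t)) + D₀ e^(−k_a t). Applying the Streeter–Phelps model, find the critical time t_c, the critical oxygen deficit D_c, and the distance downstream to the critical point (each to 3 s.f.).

t_c ≈ 1.82 d; D_c ≈ 5.89 mg/L; x_c ≈ 58.3 km

At the critical point dD/dt = 0, so k_1 L₀ e^(−k_1 t) = k_a D. Substituting D(t) from the Streeter–Phelps equation and solving for t gives
t_c = ln[(k_a/k_1)(1 − D₀(k_a−k_1)/(k_1 L₀))] / (k_a−k_1).
Here k_a−k_1 = 0.4650 d⁻¹ and 1 − D₀(k_a−k_1)/(k_1 L₀) = 1 − 0.321×0.4650/(0.338×25.9) = 0.9829, so
t_c = ln(2.376 × 0.9829) / 0.4650 = 0.8481 / 0.4650 = 1.824 d.
D_c = (k_1/k_a) L₀ e^(−k_1 t_c) = (0.338/0.803) × 25.9 × e^(−0.338×1.824) = 0.4209 × 25.9 × 0.5398 = 5.885 mg/L.
x_c = v t_c = 0.370 m/s × 1.824 d × 86400 s/d = 58310 m ≈ 58.3 km.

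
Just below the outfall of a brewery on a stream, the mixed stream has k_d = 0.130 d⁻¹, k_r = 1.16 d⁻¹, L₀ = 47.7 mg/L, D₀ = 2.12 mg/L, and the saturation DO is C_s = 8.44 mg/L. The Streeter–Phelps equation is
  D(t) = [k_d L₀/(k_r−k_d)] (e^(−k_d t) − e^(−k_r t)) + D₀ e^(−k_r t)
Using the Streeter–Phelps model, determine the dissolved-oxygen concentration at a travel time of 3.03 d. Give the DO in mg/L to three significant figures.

k_d L₀/(k_r−k_d) = 0.130×47.7/(1.16−0.130) = 6.201/1.030 = 6.020 mg/L.
e^(−k_d t) = e^(−0.130×3.030) = 0.6744; e^(−k_r t) = e^(−1.16×3.030) = 0.02975.
D = 6.020 × (0.6744 − 0.02975) + 2.12 × 0.02975 = 3.881 + 0.06308 = 3.944 mg/L.
DO = C_s − D = 8.44 − 3.944 = 4.496 mg/L.

DO ≈ 4.50 mg/L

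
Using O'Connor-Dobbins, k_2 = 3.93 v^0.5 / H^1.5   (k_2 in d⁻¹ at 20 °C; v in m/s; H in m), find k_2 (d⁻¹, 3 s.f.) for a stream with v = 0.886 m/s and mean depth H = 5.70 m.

k_2 = 3.93 × 0.886^0.5 / 5.70^1.5 = 3.93 × 0.9413 / 13.61 = 0.2718 d⁻¹.

k_2 ≈ 0.272 d⁻¹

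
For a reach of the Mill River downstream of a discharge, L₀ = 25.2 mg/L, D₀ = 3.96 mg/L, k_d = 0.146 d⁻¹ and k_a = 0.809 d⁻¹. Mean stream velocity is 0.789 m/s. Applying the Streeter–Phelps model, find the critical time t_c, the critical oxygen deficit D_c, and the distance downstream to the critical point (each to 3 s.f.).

At the critical point dD/dt = 0, so k_d L₀ e^(−k_d t) = k_a D. Substituting D(t) from the Streeter–Phelps equation and solving for t gives
t_c = ln[(k_a/k_d)(1 − D₀(k_a−k_d)/(k_d L₀))] / (k_a−k_d).
Here k_a−k_d = 0.6630 d⁻¹ and 1 − D₀(k_a−k_d)/(k_d L₀) = 1 − 3.96×0.6630/(0.146×25.2) = 0.2864, so
t_c = ln(5.541 × 0.2864) / 0.6630 = 0.4618 / 0.6630 = 0.6966 d.
D_c = (k_d/k_a) L₀ e^(−k_d t_c) = (0.146/0.809) × 25.2 × e^(−0.146×0.6966) = 0.1805 × 25.2 × 0.9033 = 4.108 mg/L.
x_c = v t_c = 0.789 m/s × 0.6966 d × 86400 s/d = 47480 m ≈ 47.5 km.

t_c ≈ 0.697 d; D_c ≈ 4.11 mg/L; x_c ≈ 47.5 km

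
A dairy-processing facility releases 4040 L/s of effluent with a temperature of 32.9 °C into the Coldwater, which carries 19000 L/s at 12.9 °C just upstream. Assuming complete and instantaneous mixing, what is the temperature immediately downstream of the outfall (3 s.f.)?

Flow-weighted mixing: C = (Q_r C_r + Q_w C_w)/(Q_r + Q_w)
= (19000×12.9 + 4040×32.9)/(19000 + 4040) = 378000/23040 = 16.41 °C.

16.4 °C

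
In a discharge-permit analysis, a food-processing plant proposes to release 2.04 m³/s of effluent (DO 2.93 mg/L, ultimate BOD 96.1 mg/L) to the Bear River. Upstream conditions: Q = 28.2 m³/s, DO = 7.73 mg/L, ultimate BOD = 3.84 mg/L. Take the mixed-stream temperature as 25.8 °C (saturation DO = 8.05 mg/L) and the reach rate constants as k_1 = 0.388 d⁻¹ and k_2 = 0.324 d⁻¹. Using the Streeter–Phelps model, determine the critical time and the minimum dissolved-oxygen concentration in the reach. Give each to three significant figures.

t_c ≈ 2.65 d; minimum DO ≈ 3.74 mg/L

Mixed DO = (28.2×7.73 + 2.04×2.93)/(28.2+2.04) = 224.0/30.24 = 7.406 mg/L.
Mixed L₀ = (28.2×3.84 + 2.04×96.1)/(30.24) = 304.3/30.24 = 10.06 mg/L.
Initial deficit D₀ = C_s − DO₀ = 8.05 − 7.406 = 0.6438 mg/L.
t_c = (1/-0.06400) ln[(0.324/0.388)(1 − 0.6438×-0.06400/(0.388×10.06))] = -15.62 × ln(0.8439) = 2.653 d.
D_c = (0.388/0.324) × 10.06 × e^(−0.388×2.653) = 1.198 × 10.06 × 0.3573 = 4.306 mg/L.
Minimum DO = 8.05 − 4.306 = 3.744 mg/L.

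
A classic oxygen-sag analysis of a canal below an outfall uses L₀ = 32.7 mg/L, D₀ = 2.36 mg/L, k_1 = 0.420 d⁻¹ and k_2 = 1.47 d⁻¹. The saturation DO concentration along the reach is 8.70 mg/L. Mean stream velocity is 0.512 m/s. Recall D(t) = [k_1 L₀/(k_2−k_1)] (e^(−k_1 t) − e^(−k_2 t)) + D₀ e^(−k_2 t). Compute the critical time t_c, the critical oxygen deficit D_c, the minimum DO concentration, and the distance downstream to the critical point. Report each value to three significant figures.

t_c ≈ 1.00 d; D_c ≈ 6.13 mg/L; min DO ≈ 2.57 mg/L; x_c ≈ 44.4 km

t_c = [1/(k_2−k_1)] ln[(k_2/k_1)(1 − D₀(k_2−k_1)/(k_1 L₀))]
= [1/(1.47−0.420)] ln[(1.47/0.420)(1 − 2.36×1.050/(0.420×32.7))]
= (1/1.050) ln[3.500 × 0.8196] = 0.9524 × ln(2.869) = 0.9524 × 1.054 = 1.004 d.
L(t_c) = L₀ e^(−k_1 t_c) = 32.7 × 0.6561 = 21.45 mg/L, and at the critical point k_2 D_c = k_1 L, so D_c = (0.420/1.47) × 21.45 = 6.129 mg/L.
Minimum DO = C_s − D_c = 8.70 − 6.129 = 2.571 mg/L.
x_c = v t_c = 0.512 m/s × 1.004 d × 86400 s/d = 44400 m ≈ 44.4 km.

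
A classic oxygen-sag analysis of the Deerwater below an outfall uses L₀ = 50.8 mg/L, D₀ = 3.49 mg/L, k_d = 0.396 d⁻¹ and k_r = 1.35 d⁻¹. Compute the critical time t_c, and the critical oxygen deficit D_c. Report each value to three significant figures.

t_c ≈ 1.10 d; D_c ≈ 9.65 mg/L

At the critical point dD/dt = 0, so k_d L₀ e^(−k_d t) = k_r D. Substituting D(t) from the Streeter–Phelps equation and solving for t gives
t_c = ln[(k_r/k_d)(1 − D₀(k_r−k_d)/(k_d L₀))] / (k_r−k_d).
Here k_r−k_d = 0.9540 d⁻¹ and 1 − D₀(k_r−k_d)/(k_d L₀) = 1 − 3.49×0.9540/(0.396×50.8) = 0.8345, so
t_c = ln(3.409 × 0.8345) / 0.9540 = 1.046 / 0.9540 = 1.096 d.
L(t_c) = L₀ e^(−k_d t_c) = 50.8 × 0.6479 = 32.91 mg/L, and at the critical point k_r D_c = k_d L, so D_c = (0.396/1.35) × 32.91 = 9.655 mg/L.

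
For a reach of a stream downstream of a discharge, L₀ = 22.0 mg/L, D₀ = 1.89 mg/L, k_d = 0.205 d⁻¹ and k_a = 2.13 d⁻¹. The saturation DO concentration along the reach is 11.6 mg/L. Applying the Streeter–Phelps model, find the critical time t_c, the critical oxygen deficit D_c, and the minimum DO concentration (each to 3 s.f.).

t_c ≈ 0.362 d; D_c ≈ 1.97 mg/L; min DO ≈ 9.63 mg/L

t_c = [1/(k_a−k_d)] ln[(k_a/k_d)(1 − D₀(k_a−k_d)/(k_d L₀))]
= [1/(2.13−0.205)] ln[(2.13/0.205)(1 − 1.89×1.925/(0.205×22.0))]
= (1/1.925) ln[10.39 × 0.1933] = 0.5195 × ln(2.008) = 0.5195 × 0.6973 = 0.3622 d.
D_c = (k_d/k_a) L₀ e^(−k_d t_c) = (0.205/2.13) × 22.0 × e^(−0.205×0.3622) = 0.09624 × 22.0 × 0.9284 = 1.966 mg/L.
Minimum DO = C_s − D_c = 11.6 − 1.966 = 9.634 mg/L.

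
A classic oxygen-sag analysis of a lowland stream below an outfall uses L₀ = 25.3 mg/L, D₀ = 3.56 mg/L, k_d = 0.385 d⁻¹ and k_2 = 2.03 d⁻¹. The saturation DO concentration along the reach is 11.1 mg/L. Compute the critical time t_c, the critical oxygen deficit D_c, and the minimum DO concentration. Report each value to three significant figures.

t_c ≈ 0.452 d; D_c ≈ 4.03 mg/L; min DO ≈ 7.07 mg/L

With k_2/k_d = 5.273 and 1 − D₀(k_2−k_d)/(k_d L₀) = 0.3988,
t_c = ln(5.273 × 0.3988) / (2.03 − 0.385) = ln(2.103) / 1.645 = 0.7432/1.645 = 0.4518 d.
L(t_c) = L₀ e^(−k_d t_c) = 25.3 × 0.8403 = 21.26 mg/L, and at the critical point k_2 D_c = k_d L, so D_c = (0.385/2.03) × 21.26 = 4.032 mg/L.
Minimum DO = C_s − D_c = 11.1 − 4.032 = 7.068 mg/L.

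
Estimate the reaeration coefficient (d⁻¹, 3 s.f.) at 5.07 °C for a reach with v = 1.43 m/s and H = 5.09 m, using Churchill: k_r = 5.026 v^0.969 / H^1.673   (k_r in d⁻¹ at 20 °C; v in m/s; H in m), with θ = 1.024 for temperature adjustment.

k_r ≈ 0.328 d⁻¹

k_r(20) = 5.026 × 1.43^0.969 / 5.09^1.673 = 5.026 × 1.414 / 15.22 = 0.4671 d⁻¹.
k_r(5.07) = 0.4671 × 1.024^(5.07−20) = 0.4671 × 0.7018 = 0.3278 d⁻¹.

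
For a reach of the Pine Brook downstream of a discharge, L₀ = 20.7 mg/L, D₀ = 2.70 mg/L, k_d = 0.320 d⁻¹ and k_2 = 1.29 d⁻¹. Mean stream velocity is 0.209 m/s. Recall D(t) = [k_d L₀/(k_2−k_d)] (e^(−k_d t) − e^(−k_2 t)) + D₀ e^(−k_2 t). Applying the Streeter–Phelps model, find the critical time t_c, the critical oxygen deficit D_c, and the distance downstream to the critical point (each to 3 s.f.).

t_c ≈ 0.918 d; D_c ≈ 3.83 mg/L; x_c ≈ 16.6 km

With k_2/k_d = 4.031 and 1 − D₀(k_2−k_d)/(k_d L₀) = 0.6046,
t_c = ln(4.031 × 0.6046) / (1.29 − 0.320) = ln(2.437) / 0.9700 = 0.8909/0.9700 = 0.9185 d.
L(t_c) = L₀ e^(−k_d t_c) = 20.7 × 0.7453 = 15.43 mg/L, and at the critical point k_2 D_c = k_d L, so D_c = (0.320/1.29) × 15.43 = 3.827 mg/L.
x_c = v t_c = 0.209 m/s × 0.9185 d × 86400 s/d = 16590 m ≈ 16.6 km.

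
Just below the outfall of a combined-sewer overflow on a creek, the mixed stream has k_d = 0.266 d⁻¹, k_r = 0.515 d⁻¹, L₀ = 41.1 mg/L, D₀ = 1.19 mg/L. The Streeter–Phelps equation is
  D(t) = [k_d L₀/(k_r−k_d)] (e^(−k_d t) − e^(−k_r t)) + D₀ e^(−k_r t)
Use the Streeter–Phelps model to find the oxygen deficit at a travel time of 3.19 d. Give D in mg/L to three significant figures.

k_d L₀/(k_r−k_d) = 0.266×41.1/(0.515−0.266) = 10.93/0.2490 = 43.91 mg/L.
e^(−k_d t) = e^(−0.266×3.190) = 0.4280; e^(−k_r t) = e^(−0.515×3.190) = 0.1934.
D = 43.91 × (0.4280 − 0.1934) + 1.19 × 0.1934 = 10.30 + 0.2302 = 10.53 mg/L.

D ≈ 10.5 mg/L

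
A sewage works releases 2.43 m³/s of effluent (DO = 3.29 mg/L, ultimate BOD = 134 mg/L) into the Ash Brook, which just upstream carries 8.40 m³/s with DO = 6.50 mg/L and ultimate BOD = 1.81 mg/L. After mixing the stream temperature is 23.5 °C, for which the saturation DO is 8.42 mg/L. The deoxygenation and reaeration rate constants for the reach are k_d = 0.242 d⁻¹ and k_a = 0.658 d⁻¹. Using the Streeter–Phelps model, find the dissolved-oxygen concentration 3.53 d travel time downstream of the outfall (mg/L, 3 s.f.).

DO ≈ 2.16 mg/L

Mixed DO = (8.40×6.50 + 2.43×3.29)/(8.40+2.43) = 62.59/10.83 = 5.780 mg/L.
Mixed L₀ = (8.40×1.81 + 2.43×134)/(10.83) = 340.8/10.83 = 31.47 mg/L.
Initial deficit D₀ = C_s − DO₀ = 8.42 − 5.780 = 2.640 mg/L.
D(3.53) = [0.242×31.47/(0.658−0.242)](e^(−0.242×3.53) − e^(−0.658×3.53)) + 2.640 e^(−0.658×3.53)
= 18.31 × (0.4256 − 0.09800) + 2.640 × 0.09800 = 6.256 mg/L.
DO = 8.42 − 6.256 = 2.164 mg/L.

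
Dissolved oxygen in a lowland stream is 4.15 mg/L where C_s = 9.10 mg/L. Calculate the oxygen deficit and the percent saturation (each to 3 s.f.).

D = C_s − C = 9.10 − 4.15 = 4.95 mg/L.
% saturation = 4.15/9.10 × 100 = 45.6 %.

D ≈ 4.95 mg/L; 45.6 % saturation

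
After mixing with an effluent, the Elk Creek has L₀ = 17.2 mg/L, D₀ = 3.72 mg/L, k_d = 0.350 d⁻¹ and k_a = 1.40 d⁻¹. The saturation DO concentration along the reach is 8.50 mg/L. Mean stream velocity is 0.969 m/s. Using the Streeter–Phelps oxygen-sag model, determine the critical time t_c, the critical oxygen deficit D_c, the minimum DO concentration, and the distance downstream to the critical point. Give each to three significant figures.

t_c ≈ 0.324 d; D_c ≈ 3.84 mg/L; min DO ≈ 4.66 mg/L; x_c ≈ 27.1 km

With k_a/k_d = 4.000 and 1 − D₀(k_a−k_d)/(k_d L₀) = 0.3512,
t_c = ln(4.000 × 0.3512) / (1.40 − 0.350) = ln(1.405) / 1.050 = 0.3398/1.050 = 0.3236 d.
D_c = (k_d/k_a) L₀ e^(−k_d t_c) = (0.350/1.40) × 17.2 × e^(−0.350×0.3236) = 0.2500 × 17.2 × 0.8929 = 3.840 mg/L.
Minimum DO = C_s − D_c = 8.50 − 3.840 = 4.660 mg/L.
x_c = v t_c = 0.969 m/s × 0.3236 d × 86400 s/d = 27090 m ≈ 27.1 km.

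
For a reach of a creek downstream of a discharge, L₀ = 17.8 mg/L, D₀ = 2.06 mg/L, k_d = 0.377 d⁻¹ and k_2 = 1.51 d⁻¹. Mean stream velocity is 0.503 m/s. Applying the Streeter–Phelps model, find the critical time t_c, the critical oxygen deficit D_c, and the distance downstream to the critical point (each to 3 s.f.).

t_c ≈ 0.847 d; D_c ≈ 3.23 mg/L; x_c ≈ 36.8 km

With k_2/k_d = 4.005 and 1 − D₀(k_2−k_d)/(k_d L₀) = 0.6522,
t_c = ln(4.005 × 0.6522) / (1.51 − 0.377) = ln(2.612) / 1.133 = 0.9602/1.133 = 0.8475 d.
D_c = (k_d/k_2) L₀ e^(−k_d t_c) = (0.377/1.51) × 17.8 × e^(−0.377×0.8475) = 0.2497 × 17.8 × 0.7265 = 3.229 mg/L.
x_c = v t_c = 0.503 m/s × 0.8475 d × 86400 s/d = 36830 m ≈ 36.8 km.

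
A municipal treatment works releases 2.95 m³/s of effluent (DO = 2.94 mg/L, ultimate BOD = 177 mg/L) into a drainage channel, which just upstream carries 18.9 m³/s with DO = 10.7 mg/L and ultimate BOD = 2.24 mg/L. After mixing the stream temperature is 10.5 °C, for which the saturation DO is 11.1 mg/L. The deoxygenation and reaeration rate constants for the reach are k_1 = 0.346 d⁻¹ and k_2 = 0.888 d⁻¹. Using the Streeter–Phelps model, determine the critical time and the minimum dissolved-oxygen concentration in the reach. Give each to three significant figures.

Mixed DO = (18.9×10.7 + 2.95×2.94)/(18.9+2.95) = 210.9/21.85 = 9.652 mg/L.
Mixed L₀ = (18.9×2.24 + 2.95×177)/(21.85) = 564.5/21.85 = 25.83 mg/L.
Initial deficit D₀ = C_s − DO₀ = 11.1 − 9.652 = 1.448 mg/L.
t_c = (1/0.5420) ln[(0.888/0.346)(1 − 1.448×0.5420/(0.346×25.83))] = 1.845 × ln(2.341) = 1.569 d.
D_c = (0.346/0.888) × 25.83 × e^(−0.346×1.569) = 0.3896 × 25.83 × 0.5810 = 5.848 mg/L.
Minimum DO = 11.1 − 5.848 = 5.252 mg/L.

t_c ≈ 1.57 d; minimum DO ≈ 5.25 mg/L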